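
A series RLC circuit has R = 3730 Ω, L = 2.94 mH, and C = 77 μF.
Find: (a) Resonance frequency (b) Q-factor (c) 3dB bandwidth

Step 1 — Resonance: ω₀ = 1/√(LC) = 1/√(0.00294·7.7e-05) = 2102 rad/s.
Step 2 — f₀ = ω₀/(2π) = 334.5 Hz.
Step 3 — Series Q: Q = ω₀L/R = 2102·0.00294/3730 = 0.001657.
Step 4 — Bandwidth: Δω = ω₀/Q = 1.269e+06 rad/s; BW = Δω/(2π) = 2.019e+05 Hz.

(a) f₀ = 334.5 Hz  (b) Q = 0.001657  (c) BW = 2.019e+05 Hz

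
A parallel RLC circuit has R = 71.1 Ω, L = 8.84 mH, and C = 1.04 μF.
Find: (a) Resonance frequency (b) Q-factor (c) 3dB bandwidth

Step 1 — Resonance: ω₀ = 1/√(LC) = 1/√(0.00884·1.04e-06) = 1.043e+04 rad/s.
Step 2 — f₀ = ω₀/(2π) = 1660 Hz.
Step 3 — Parallel Q: Q = R/(ω₀L) = 71.1/(1.043e+04·0.00884) = 0.7712.
Step 4 — Bandwidth: Δω = ω₀/Q = 1.352e+04 rad/s; BW = Δω/(2π) = 2152 Hz.

(a) f₀ = 1660 Hz  (b) Q = 0.7712  (c) BW = 2152 Hz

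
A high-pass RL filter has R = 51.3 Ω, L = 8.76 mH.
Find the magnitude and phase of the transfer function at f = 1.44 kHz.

Step 1 — Angular frequency: ω = 2π·1440 = 9048 rad/s.
Step 2 — Transfer function: H(jω) = jωL/(R + jωL).
Step 3 — Numerator jωL = j·79.26; denominator R + jωL = 51.3 + j79.26.
Step 4 — H = 0.7048 + j0.4562.
Step 5 — Magnitude: |H| = 0.8395 (-1.5 dB); phase: φ = 32.9°.

|H| = 0.8395 (-1.5 dB), φ = 32.9°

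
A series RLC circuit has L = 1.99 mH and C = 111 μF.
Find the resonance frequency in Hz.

Step 1 — Resonance condition Im(Z)=0 gives ω₀ = 1/√(LC).
Step 2 — ω₀ = 1/√(0.00199·0.000111) = 2128 rad/s.
Step 3 — f₀ = ω₀/(2π) = 338.6 Hz.

f₀ = 338.6 Hz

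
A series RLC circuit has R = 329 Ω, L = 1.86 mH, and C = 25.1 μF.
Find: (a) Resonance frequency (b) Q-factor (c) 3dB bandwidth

Step 1 — Resonance: ω₀ = 1/√(LC) = 1/√(0.00186·2.51e-05) = 4628 rad/s.
Step 2 — f₀ = ω₀/(2π) = 736.6 Hz.
Step 3 — Series Q: Q = ω₀L/R = 4628·0.00186/329 = 0.02617.
Step 4 — Bandwidth: Δω = ω₀/Q = 1.769e+05 rad/s; BW = Δω/(2π) = 2.815e+04 Hz.

(a) f₀ = 736.6 Hz  (b) Q = 0.02617  (c) BW = 2.815e+04 Hz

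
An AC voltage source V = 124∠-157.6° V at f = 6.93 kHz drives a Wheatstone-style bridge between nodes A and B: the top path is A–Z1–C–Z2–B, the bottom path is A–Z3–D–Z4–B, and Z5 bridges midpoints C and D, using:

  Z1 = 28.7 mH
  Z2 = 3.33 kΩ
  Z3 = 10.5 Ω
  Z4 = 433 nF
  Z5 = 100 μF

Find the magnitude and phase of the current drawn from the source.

Step 1 — Angular frequency: ω = 2π·f = 2π·6930 = 4.354e+04 rad/s.
Step 2 — Component impedances:
  Z1: Z = jωL = j·4.354e+04·0.0287 = 0 + j1250 Ω
  Z2: Z = R = 3330 Ω
  Z3: Z = R = 10.5 Ω
  Z4: Z = 1/(jωC) = -j/(ω·C) = 0 - j53.04 Ω
  Z5: Z = 1/(jωC) = -j/(ω·C) = 0 - j0.2297 Ω
Step 3 — Bridge requires nodal analysis (the Z5 bridge couples midpoints C and D, so the two paths cannot be reduced to a simple series/parallel combination). Setting node B to ground and injecting 1 A at node A, the 3-node admittance system at A, C, D solves to V_A = Z_AB = 11.34 - j52.94 Ω = 54.14∠-77.9° Ω.
Step 4 — Source phasor: V = 124∠-157.6° V = -114.6 - j47.25 V.
Step 5 — Ohm's law: I = V / Z_total = (-114.6 - j47.25) / (11.34 - j52.94) = 0.4097 - j2.253 A.
Step 6 — Convert to polar: |I| = 2.29 A, ∠I = -79.7°.

I = 2.29∠-79.7° A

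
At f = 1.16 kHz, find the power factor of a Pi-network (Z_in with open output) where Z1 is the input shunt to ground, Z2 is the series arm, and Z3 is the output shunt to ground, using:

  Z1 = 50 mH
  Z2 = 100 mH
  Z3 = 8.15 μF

Step 1 — Angular frequency: ω = 2π·f = 2π·1160 = 7288 rad/s.
Step 2 — Component impedances:
  Z1: Z = jωL = j·7288·0.05 = 0 + j364.4 Ω
  Z2: Z = jωL = j·7288·0.1 = 0 + j728.8 Ω
  Z3: Z = 1/(jωC) = -j/(ω·C) = 0 - j16.83 Ω
Step 3 — With open output, the series arm Z2 and the output shunt Z3 appear in series to ground: Z2 + Z3 = 0 + j712 Ω.
Step 4 — Parallel with input shunt Z1: Z_in = Z1 || (Z2 + Z3) = 0 + j241.1 Ω = 241.1∠90.0° Ω.
Step 5 — Power factor: PF = cos(φ) = Re(Z)/|Z| = -0/241.1 = -0.
Step 6 — Type: Im(Z) = 241.1 ⇒ lagging (phase φ = 90.0°).

PF = -0 (lagging, φ = 90.0°)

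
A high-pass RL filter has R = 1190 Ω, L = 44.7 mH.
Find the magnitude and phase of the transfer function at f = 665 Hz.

Step 1 — Angular frequency: ω = 2π·665 = 4178 rad/s.
Step 2 — Transfer function: H(jω) = jωL/(R + jωL).
Step 3 — Numerator jωL = j·186.8; denominator R + jωL = 1190 + j186.8.
Step 4 — H = 0.02404 + j0.1532.
Step 5 — Magnitude: |H| = 0.1551 (-16.2 dB); phase: φ = 81.1°.

|H| = 0.1551 (-16.2 dB), φ = 81.1°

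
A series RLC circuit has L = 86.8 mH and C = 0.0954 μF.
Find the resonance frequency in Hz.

Step 1 — Resonance condition Im(Z)=0 gives ω₀ = 1/√(LC).
Step 2 — ω₀ = 1/√(0.0868·9.54e-08) = 1.099e+04 rad/s.
Step 3 — f₀ = ω₀/(2π) = 1749 Hz.

f₀ = 1749 Hz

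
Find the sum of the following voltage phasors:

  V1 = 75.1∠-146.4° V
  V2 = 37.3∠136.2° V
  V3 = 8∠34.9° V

Step 1 — Convert each phasor to rectangular form:
  V1 = 75.1·(cos(-146.4°) + j·sin(-146.4°)) = -62.55 - j41.56 V
  V2 = 37.3·(cos(136.2°) + j·sin(136.2°)) = -26.92 + j25.82 V
  V3 = 8·(cos(34.9°) + j·sin(34.9°)) = 6.561 + j4.577 V
Step 2 — Sum components: V_total = -82.91 - j11.17 V.
Step 3 — Convert to polar: |V_total| = 83.66 V, ∠V_total = -172.3°.

V_total = 83.66∠-172.3° V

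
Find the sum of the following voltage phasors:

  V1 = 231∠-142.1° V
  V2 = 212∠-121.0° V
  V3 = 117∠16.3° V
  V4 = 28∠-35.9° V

Step 1 — Convert each phasor to rectangular form:
  V1 = 231·(cos(-142.1°) + j·sin(-142.1°)) = -182.3 - j141.9 V
  V2 = 212·(cos(-121.0°) + j·sin(-121.0°)) = -109.2 - j181.7 V
  V3 = 117·(cos(16.3°) + j·sin(16.3°)) = 112.3 + j32.84 V
  V4 = 28·(cos(-35.9°) + j·sin(-35.9°)) = 22.68 - j16.42 V
Step 2 — Sum components: V_total = -156.5 - j307.2 V.
Step 3 — Convert to polar: |V_total| = 344.8 V, ∠V_total = -117.0°.

V_total = 344.8∠-117.0° V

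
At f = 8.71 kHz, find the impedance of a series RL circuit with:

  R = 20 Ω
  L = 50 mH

Step 1 — Angular frequency: ω = 2π·f = 2π·8710 = 5.473e+04 rad/s.
Step 2 — Component impedances:
  R: Z = R = 20 Ω
  L: Z = jωL = j·5.473e+04·0.05 = 0 + j2736 Ω
Step 3 — Series combination: Z_total = R + L = 20 + j2736 Ω = 2736∠89.6° Ω.

Z = 20 + j2736 Ω = 2736∠89.6° Ω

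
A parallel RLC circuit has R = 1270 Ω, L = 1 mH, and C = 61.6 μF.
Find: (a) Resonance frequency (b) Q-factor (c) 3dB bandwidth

Step 1 — Resonance: ω₀ = 1/√(LC) = 1/√(0.001·6.16e-05) = 4029 rad/s.
Step 2 — f₀ = ω₀/(2π) = 641.3 Hz.
Step 3 — Parallel Q: Q = R/(ω₀L) = 1270/(4029·0.001) = 315.2.
Step 4 — Bandwidth: Δω = ω₀/Q = 12.78 rad/s; BW = Δω/(2π) = 2.034 Hz.

(a) f₀ = 641.3 Hz  (b) Q = 315.2  (c) BW = 2.034 Hz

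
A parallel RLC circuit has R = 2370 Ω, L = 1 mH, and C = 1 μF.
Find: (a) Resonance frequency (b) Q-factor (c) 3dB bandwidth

Step 1 — Resonance: ω₀ = 1/√(LC) = 1/√(0.001·1e-06) = 3.162e+04 rad/s.
Step 2 — f₀ = ω₀/(2π) = 5033 Hz.
Step 3 — Parallel Q: Q = R/(ω₀L) = 2370/(3.162e+04·0.001) = 74.95.
Step 4 — Bandwidth: Δω = ω₀/Q = 421.9 rad/s; BW = Δω/(2π) = 67.15 Hz.

(a) f₀ = 5033 Hz  (b) Q = 74.95  (c) BW = 67.15 Hz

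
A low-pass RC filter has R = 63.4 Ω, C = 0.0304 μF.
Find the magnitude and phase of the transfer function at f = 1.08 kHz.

Step 1 — Angular frequency: ω = 2π·1080 = 6786 rad/s.
Step 2 — Transfer function: H(jω) = 1/(1 + jωRC).
Step 3 — Denominator: 1 + jωRC = 1 + j·6786·63.4·3.04e-08 = 1 + j0.01308.
Step 4 — H = 0.9998 - j0.01308.
Step 5 — Magnitude: |H| = 0.9999 (-0.0 dB); phase: φ = -0.7°.

|H| = 0.9999 (-0.0 dB), φ = -0.7°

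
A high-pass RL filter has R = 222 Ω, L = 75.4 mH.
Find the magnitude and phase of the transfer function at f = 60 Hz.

Step 1 — Angular frequency: ω = 2π·60 = 377 rad/s.
Step 2 — Transfer function: H(jω) = jωL/(R + jωL).
Step 3 — Numerator jωL = j·28.43; denominator R + jωL = 222 + j28.43.
Step 4 — H = 0.01613 + j0.126.
Step 5 — Magnitude: |H| = 0.127 (-17.9 dB); phase: φ = 82.7°.

|H| = 0.127 (-17.9 dB), φ = 82.7°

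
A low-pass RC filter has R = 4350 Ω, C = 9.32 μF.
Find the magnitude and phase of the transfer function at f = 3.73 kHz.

Step 1 — Angular frequency: ω = 2π·3730 = 2.344e+04 rad/s.
Step 2 — Transfer function: H(jω) = 1/(1 + jωRC).
Step 3 — Denominator: 1 + jωRC = 1 + j·2.344e+04·4350·9.32e-06 = 1 + j950.2.
Step 4 — H = 1.108e-06 - j0.001052.
Step 5 — Magnitude: |H| = 0.001052 (-59.6 dB); phase: φ = -89.9°.

|H| = 0.001052 (-59.6 dB), φ = -89.9°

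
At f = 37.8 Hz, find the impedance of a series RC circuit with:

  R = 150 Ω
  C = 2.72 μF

Step 1 — Angular frequency: ω = 2π·f = 2π·37.8 = 237.5 rad/s.
Step 2 — Component impedances:
  R: Z = R = 150 Ω
  C: Z = 1/(jωC) = -j/(ω·C) = 0 - j1548 Ω
Step 3 — Series combination: Z_total = R + C = 150 - j1548 Ω = 1555∠-84.5° Ω.

Z = 150 - j1548 Ω = 1555∠-84.5° Ω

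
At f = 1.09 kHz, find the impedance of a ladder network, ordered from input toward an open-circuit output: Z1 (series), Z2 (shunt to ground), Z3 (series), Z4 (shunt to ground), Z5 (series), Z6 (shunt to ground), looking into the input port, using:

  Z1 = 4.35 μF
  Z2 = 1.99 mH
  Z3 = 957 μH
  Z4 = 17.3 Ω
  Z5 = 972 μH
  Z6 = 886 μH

Step 1 — Angular frequency: ω = 2π·f = 2π·1090 = 6849 rad/s.
Step 2 — Component impedances:
  Z1: Z = 1/(jωC) = -j/(ω·C) = 0 - j33.57 Ω
  Z2: Z = jωL = j·6849·0.00199 = 0 + j13.63 Ω
  Z3: Z = jωL = j·6849·0.000957 = 0 + j6.554 Ω
  Z4: Z = R = 17.3 Ω
  Z5: Z = jωL = j·6849·0.000972 = 0 + j6.657 Ω
  Z6: Z = jωL = j·6849·0.000886 = 0 + j6.068 Ω
Step 3 — Ladder network (open output): work backward from the far end, alternating series and parallel combinations. Z_in = 1.334 - j26.18 Ω = 26.22∠-87.1° Ω.

Z = 1.334 - j26.18 Ω = 26.22∠-87.1° Ω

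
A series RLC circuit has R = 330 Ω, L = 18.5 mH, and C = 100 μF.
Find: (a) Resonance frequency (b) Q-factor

Step 1 — Resonance condition Im(Z)=0 gives ω₀ = 1/√(LC).
Step 2 — ω₀ = 1/√(0.0185·0.0001) = 735.2 rad/s.
Step 3 — f₀ = ω₀/(2π) = 117 Hz.
Step 4 — Series Q: Q = ω₀L/R = 735.2·0.0185/330 = 0.04122.

(a) f₀ = 117 Hz  (b) Q = 0.04122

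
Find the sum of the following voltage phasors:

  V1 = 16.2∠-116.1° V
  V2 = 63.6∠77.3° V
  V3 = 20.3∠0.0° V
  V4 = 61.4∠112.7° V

Step 1 — Convert each phasor to rectangular form:
  V1 = 16.2·(cos(-116.1°) + j·sin(-116.1°)) = -7.127 - j14.55 V
  V2 = 63.6·(cos(77.3°) + j·sin(77.3°)) = 13.98 + j62.04 V
  V3 = 20.3·(cos(0.0°) + j·sin(0.0°)) = 20.3 V
  V4 = 61.4·(cos(112.7°) + j·sin(112.7°)) = -23.69 + j56.64 V
Step 2 — Sum components: V_total = 3.461 + j104.1 V.
Step 3 — Convert to polar: |V_total| = 104.2 V, ∠V_total = 88.1°.

V_total = 104.2∠88.1° V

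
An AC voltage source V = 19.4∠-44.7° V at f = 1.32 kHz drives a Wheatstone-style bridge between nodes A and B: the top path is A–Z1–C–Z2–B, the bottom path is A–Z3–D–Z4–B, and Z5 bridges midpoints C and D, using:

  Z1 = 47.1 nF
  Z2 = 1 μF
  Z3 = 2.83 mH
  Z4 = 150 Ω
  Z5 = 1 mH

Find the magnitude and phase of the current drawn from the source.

Step 1 — Angular frequency: ω = 2π·f = 2π·1320 = 8294 rad/s.
Step 2 — Component impedances:
  Z1: Z = 1/(jωC) = -j/(ω·C) = 0 - j2560 Ω
  Z2: Z = 1/(jωC) = -j/(ω·C) = 0 - j120.6 Ω
  Z3: Z = jωL = j·8294·0.00283 = 0 + j23.47 Ω
  Z4: Z = R = 150 Ω
  Z5: Z = jωL = j·8294·0.001 = 0 + j8.294 Ω
Step 3 — Bridge requires nodal analysis (the Z5 bridge couples midpoints C and D, so the two paths cannot be reduced to a simple series/parallel combination). Setting node B to ground and injecting 1 A at node A, the 3-node admittance system at A, C, D solves to V_A = Z_AB = 53.77 - j48.17 Ω = 72.19∠-41.9° Ω.
Step 4 — Source phasor: V = 19.4∠-44.7° V = 13.79 - j13.65 V.
Step 5 — Ohm's law: I = V / Z_total = (13.79 - j13.65) / (53.77 - j48.17) = 0.2684 - j0.01335 A.
Step 6 — Convert to polar: |I| = 0.2687 A, ∠I = -2.8°.

I = 0.2687∠-2.8° A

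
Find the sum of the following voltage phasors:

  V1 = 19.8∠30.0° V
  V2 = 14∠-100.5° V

Step 1 — Convert each phasor to rectangular form:
  V1 = 19.8·(cos(30.0°) + j·sin(30.0°)) = 17.15 + j9.9 V
  V2 = 14·(cos(-100.5°) + j·sin(-100.5°)) = -2.551 - j13.77 V
Step 2 — Sum components: V_total = 14.6 - j3.866 V.
Step 3 — Convert to polar: |V_total| = 15.1 V, ∠V_total = -14.8°.

V_total = 15.1∠-14.8° V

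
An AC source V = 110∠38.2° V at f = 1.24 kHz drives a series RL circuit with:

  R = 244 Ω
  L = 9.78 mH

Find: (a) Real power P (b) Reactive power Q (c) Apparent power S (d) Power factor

Step 1 — Angular frequency: ω = 2π·f = 2π·1240 = 7791 rad/s.
Step 2 — Component impedances:
  R: Z = R = 244 Ω
  L: Z = jωL = j·7791·0.00978 = 0 + j76.2 Ω
Step 3 — Series combination: Z_total = R + L = 244 + j76.2 Ω = 255.6∠17.3° Ω.
Step 4 — Source phasor: V = 110∠38.2° V = 86.44 + j68.02 V.
Step 5 — Current: I = V / Z = 0.4021 + j0.1532 A = 0.4303∠20.9° A.
Step 6 — Complex power: S = V·I* = 45.18 + j14.11 VA.
Step 7 — Real power: P = Re(S) = 45.18 W.
Step 8 — Reactive power: Q = Im(S) = 14.11 VAR.
Step 9 — Apparent power: |S| = 47.34 VA.
Step 10 — Power factor: PF = P/|S| = 0.9545 (lagging).

(a) P = 45.18 W  (b) Q = 14.11 VAR  (c) S = 47.34 VA  (d) PF = 0.9545 (lagging)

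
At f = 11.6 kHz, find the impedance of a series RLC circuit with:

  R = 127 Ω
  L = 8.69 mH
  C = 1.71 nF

Step 1 — Angular frequency: ω = 2π·f = 2π·1.16e+04 = 7.288e+04 rad/s.
Step 2 — Component impedances:
  R: Z = R = 127 Ω
  L: Z = jωL = j·7.288e+04·0.00869 = 0 + j633.4 Ω
  C: Z = 1/(jωC) = -j/(ω·C) = 0 - j8024 Ω
Step 3 — Series combination: Z_total = R + L + C = 127 - j7390 Ω = 7391∠-89.0° Ω.

Z = 127 - j7390 Ω = 7391∠-89.0° Ω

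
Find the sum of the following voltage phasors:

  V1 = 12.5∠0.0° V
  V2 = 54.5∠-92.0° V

Step 1 — Convert each phasor to rectangular form:
  V1 = 12.5·(cos(0.0°) + j·sin(0.0°)) = 12.5 V
  V2 = 54.5·(cos(-92.0°) + j·sin(-92.0°)) = -1.902 - j54.47 V
Step 2 — Sum components: V_total = 10.6 - j54.47 V.
Step 3 — Convert to polar: |V_total| = 55.49 V, ∠V_total = -79.0°.

V_total = 55.49∠-79.0° V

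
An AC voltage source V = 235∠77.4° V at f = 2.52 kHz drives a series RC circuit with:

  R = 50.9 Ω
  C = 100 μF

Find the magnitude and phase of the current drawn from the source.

Step 1 — Angular frequency: ω = 2π·f = 2π·2520 = 1.583e+04 rad/s.
Step 2 — Component impedances:
  R: Z = R = 50.9 Ω
  C: Z = 1/(jωC) = -j/(ω·C) = 0 - j0.6316 Ω
Step 3 — Series combination: Z_total = R + C = 50.9 - j0.6316 Ω = 50.9∠-0.7° Ω.
Step 4 — Source phasor: V = 235∠77.4° V = 51.26 + j229.3 V.
Step 5 — Ohm's law: I = V / Z_total = (51.26 + j229.3) / (50.9 - j0.6316) = 0.9511 + j4.518 A.
Step 6 — Convert to polar: |I| = 4.617 A, ∠I = 78.1°.

I = 4.617∠78.1° A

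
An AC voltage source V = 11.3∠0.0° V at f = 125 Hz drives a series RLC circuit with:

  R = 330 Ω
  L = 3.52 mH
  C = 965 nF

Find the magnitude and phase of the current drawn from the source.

Step 1 — Angular frequency: ω = 2π·f = 2π·125 = 785.4 rad/s.
Step 2 — Component impedances:
  R: Z = R = 330 Ω
  L: Z = jωL = j·785.4·0.00352 = 0 + j2.765 Ω
  C: Z = 1/(jωC) = -j/(ω·C) = 0 - j1319 Ω
Step 3 — Series combination: Z_total = R + L + C = 330 - j1317 Ω = 1357∠-75.9° Ω.
Step 4 — Source phasor: V = 11.3∠0.0° V = 11.3 V.
Step 5 — Ohm's law: I = V / Z_total = (11.3) / (330 - j1317) = 0.002024 + j0.008075 A.
Step 6 — Convert to polar: |I| = 0.008325 A, ∠I = 75.9°.

I = 0.008325∠75.9° A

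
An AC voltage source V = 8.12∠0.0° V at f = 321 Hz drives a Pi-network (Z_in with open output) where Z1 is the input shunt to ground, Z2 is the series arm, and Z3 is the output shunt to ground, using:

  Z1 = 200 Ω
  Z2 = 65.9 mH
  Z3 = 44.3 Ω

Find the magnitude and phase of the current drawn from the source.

Step 1 — Angular frequency: ω = 2π·f = 2π·321 = 2017 rad/s.
Step 2 — Component impedances:
  Z1: Z = R = 200 Ω
  Z2: Z = jωL = j·2017·0.0659 = 0 + j132.9 Ω
  Z3: Z = R = 44.3 Ω
Step 3 — With open output, the series arm Z2 and the output shunt Z3 appear in series to ground: Z2 + Z3 = 44.3 + j132.9 Ω.
Step 4 — Parallel with input shunt Z1: Z_in = Z1 || (Z2 + Z3) = 73.66 + j68.73 Ω = 100.8∠43.0° Ω.
Step 5 — Source phasor: V = 8.12∠0.0° V = 8.12 V.
Step 6 — Ohm's law: I = V / Z_total = (8.12) / (73.66 + j68.73) = 0.05893 - j0.05498 A.
Step 7 — Convert to polar: |I| = 0.08059 A, ∠I = -43.0°.

I = 0.08059∠-43.0° A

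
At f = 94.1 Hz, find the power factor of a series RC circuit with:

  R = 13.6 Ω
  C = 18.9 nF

Step 1 — Angular frequency: ω = 2π·f = 2π·94.1 = 591.2 rad/s.
Step 2 — Component impedances:
  R: Z = R = 13.6 Ω
  C: Z = 1/(jωC) = -j/(ω·C) = 0 - j8.949e+04 Ω
Step 3 — Series combination: Z_total = R + C = 13.6 - j8.949e+04 Ω = 8.949e+04∠-90.0° Ω.
Step 4 — Power factor: PF = cos(φ) = Re(Z)/|Z| = 13.6/8.949e+04 = 0.000152.
Step 5 — Type: Im(Z) = -8.949e+04 ⇒ leading (phase φ = -90.0°).

PF = 0.000152 (leading, φ = -90.0°)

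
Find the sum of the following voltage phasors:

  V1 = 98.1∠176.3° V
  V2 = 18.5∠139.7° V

Step 1 — Convert each phasor to rectangular form:
  V1 = 98.1·(cos(176.3°) + j·sin(176.3°)) = -97.9 + j6.331 V
  V2 = 18.5·(cos(139.7°) + j·sin(139.7°)) = -14.11 + j11.97 V
Step 2 — Sum components: V_total = -112 + j18.3 V.
Step 3 — Convert to polar: |V_total| = 113.5 V, ∠V_total = 170.7°.

V_total = 113.5∠170.7° V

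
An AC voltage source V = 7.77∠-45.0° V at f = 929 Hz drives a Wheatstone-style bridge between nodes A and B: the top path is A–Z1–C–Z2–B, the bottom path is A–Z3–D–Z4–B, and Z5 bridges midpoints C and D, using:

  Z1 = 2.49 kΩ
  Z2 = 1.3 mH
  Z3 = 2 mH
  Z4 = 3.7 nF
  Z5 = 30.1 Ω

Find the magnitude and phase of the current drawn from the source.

Step 1 — Angular frequency: ω = 2π·f = 2π·929 = 5837 rad/s.
Step 2 — Component impedances:
  Z1: Z = R = 2490 Ω
  Z2: Z = jωL = j·5837·0.0013 = 0 + j7.588 Ω
  Z3: Z = jωL = j·5837·0.002 = 0 + j11.67 Ω
  Z4: Z = 1/(jωC) = -j/(ω·C) = 0 - j4.63e+04 Ω
  Z5: Z = R = 30.1 Ω
Step 3 — Bridge requires nodal analysis (the Z5 bridge couples midpoints C and D, so the two paths cannot be reduced to a simple series/parallel combination). Setting node B to ground and injecting 1 A at node A, the 3-node admittance system at A, C, D solves to V_A = Z_AB = 29.8 + j18.97 Ω = 35.33∠32.5° Ω.
Step 4 — Source phasor: V = 7.77∠-45.0° V = 5.494 - j5.494 V.
Step 5 — Ohm's law: I = V / Z_total = (5.494 - j5.494) / (29.8 + j18.97) = 0.04771 - j0.2147 A.
Step 6 — Convert to polar: |I| = 0.2199 A, ∠I = -77.5°.

I = 0.2199∠-77.5° A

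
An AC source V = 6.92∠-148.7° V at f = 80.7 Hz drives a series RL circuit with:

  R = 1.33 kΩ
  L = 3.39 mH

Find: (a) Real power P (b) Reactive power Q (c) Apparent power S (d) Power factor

Step 1 — Angular frequency: ω = 2π·f = 2π·80.7 = 507.1 rad/s.
Step 2 — Component impedances:
  R: Z = R = 1330 Ω
  L: Z = jωL = j·507.1·0.00339 = 0 + j1.719 Ω
Step 3 — Series combination: Z_total = R + L = 1330 + j1.719 Ω = 1330∠0.1° Ω.
Step 4 — Source phasor: V = 6.92∠-148.7° V = -5.913 - j3.595 V.
Step 5 — Current: I = V / Z = -0.004449 - j0.002697 A = 0.005203∠-148.8° A.
Step 6 — Complex power: S = V·I* = 0.036 + j4.653e-05 VA.
Step 7 — Real power: P = Re(S) = 0.036 W.
Step 8 — Reactive power: Q = Im(S) = 4.653e-05 VAR.
Step 9 — Apparent power: |S| = 0.036 VA.
Step 10 — Power factor: PF = P/|S| = 1 (lagging).

(a) P = 0.036 W  (b) Q = 4.653e-05 VAR  (c) S = 0.036 VA  (d) PF = 1 (lagging)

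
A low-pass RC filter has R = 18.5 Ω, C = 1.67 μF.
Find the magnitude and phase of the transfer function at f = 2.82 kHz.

Step 1 — Angular frequency: ω = 2π·2820 = 1.772e+04 rad/s.
Step 2 — Transfer function: H(jω) = 1/(1 + jωRC).
Step 3 — Denominator: 1 + jωRC = 1 + j·1.772e+04·18.5·1.67e-06 = 1 + j0.5474.
Step 4 — H = 0.7694 - j0.4212.
Step 5 — Magnitude: |H| = 0.8772 (-1.1 dB); phase: φ = -28.7°.

|H| = 0.8772 (-1.1 dB), φ = -28.7°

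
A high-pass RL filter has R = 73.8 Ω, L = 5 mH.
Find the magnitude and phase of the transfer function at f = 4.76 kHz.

Step 1 — Angular frequency: ω = 2π·4760 = 2.991e+04 rad/s.
Step 2 — Transfer function: H(jω) = jωL/(R + jωL).
Step 3 — Numerator jωL = j·149.5; denominator R + jωL = 73.8 + j149.5.
Step 4 — H = 0.8041 + j0.3969.
Step 5 — Magnitude: |H| = 0.8967 (-0.9 dB); phase: φ = 26.3°.

|H| = 0.8967 (-0.9 dB), φ = 26.3°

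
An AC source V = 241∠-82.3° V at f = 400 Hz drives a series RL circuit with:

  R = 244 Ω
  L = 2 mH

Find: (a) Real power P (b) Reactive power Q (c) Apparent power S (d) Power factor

Step 1 — Angular frequency: ω = 2π·f = 2π·400 = 2513 rad/s.
Step 2 — Component impedances:
  R: Z = R = 244 Ω
  L: Z = jωL = j·2513·0.002 = 0 + j5.027 Ω
Step 3 — Series combination: Z_total = R + L = 244 + j5.027 Ω = 244.1∠1.2° Ω.
Step 4 — Source phasor: V = 241∠-82.3° V = 32.29 - j238.8 V.
Step 5 — Current: I = V / Z = 0.1121 - j0.9811 A = 0.9875∠-83.5° A.
Step 6 — Complex power: S = V·I* = 237.9 + j4.902 VA.
Step 7 — Real power: P = Re(S) = 237.9 W.
Step 8 — Reactive power: Q = Im(S) = 4.902 VAR.
Step 9 — Apparent power: |S| = 238 VA.
Step 10 — Power factor: PF = P/|S| = 0.9998 (lagging).

(a) P = 237.9 W  (b) Q = 4.902 VAR  (c) S = 238 VA  (d) PF = 0.9998 (lagging)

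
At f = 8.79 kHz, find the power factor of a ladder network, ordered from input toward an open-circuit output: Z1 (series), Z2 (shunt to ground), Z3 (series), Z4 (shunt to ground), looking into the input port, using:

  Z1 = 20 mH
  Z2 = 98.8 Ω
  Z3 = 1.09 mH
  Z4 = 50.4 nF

Step 1 — Angular frequency: ω = 2π·f = 2π·8790 = 5.523e+04 rad/s.
Step 2 — Component impedances:
  Z1: Z = jωL = j·5.523e+04·0.02 = 0 + j1105 Ω
  Z2: Z = R = 98.8 Ω
  Z3: Z = jωL = j·5.523e+04·0.00109 = 0 + j60.2 Ω
  Z4: Z = 1/(jωC) = -j/(ω·C) = 0 - j359.3 Ω
Step 3 — Ladder network (open output): work backward from the far end, alternating series and parallel combinations. Z_in = 89.08 + j1075 Ω = 1079∠85.3° Ω.
Step 4 — Power factor: PF = cos(φ) = Re(Z)/|Z| = 89.077/1078.8 = 0.08257.
Step 5 — Type: Im(Z) = 1075 ⇒ lagging (phase φ = 85.3°).

PF = 0.08257 (lagging, φ = 85.3°)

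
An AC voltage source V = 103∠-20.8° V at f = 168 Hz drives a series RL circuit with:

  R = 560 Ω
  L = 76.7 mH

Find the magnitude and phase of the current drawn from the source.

Step 1 — Angular frequency: ω = 2π·f = 2π·168 = 1056 rad/s.
Step 2 — Component impedances:
  R: Z = R = 560 Ω
  L: Z = jωL = j·1056·0.0767 = 0 + j80.96 Ω
Step 3 — Series combination: Z_total = R + L = 560 + j80.96 Ω = 565.8∠8.2° Ω.
Step 4 — Source phasor: V = 103∠-20.8° V = 96.29 - j36.58 V.
Step 5 — Ohm's law: I = V / Z_total = (96.29 - j36.58) / (560 + j80.96) = 0.1592 - j0.08833 A.
Step 6 — Convert to polar: |I| = 0.182 A, ∠I = -29.0°.

I = 0.182∠-29.0° A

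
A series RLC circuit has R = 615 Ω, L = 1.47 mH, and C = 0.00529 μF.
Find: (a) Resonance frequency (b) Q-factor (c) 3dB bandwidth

Step 1 — Resonance condition Im(Z)=0 gives ω₀ = 1/√(LC).
Step 2 — ω₀ = 1/√(0.00147·5.29e-09) = 3.586e+05 rad/s.
Step 3 — f₀ = ω₀/(2π) = 5.707e+04 Hz.
Step 4 — Series Q: Q = ω₀L/R = 3.586e+05·0.00147/615 = 0.8571.
Step 5 — 3dB bandwidth: Δω = ω₀/Q = 4.184e+05 rad/s; BW = Δω/(2π) = 6.659e+04 Hz.

(a) f₀ = 5.707e+04 Hz  (b) Q = 0.8571  (c) BW = 6.659e+04 Hz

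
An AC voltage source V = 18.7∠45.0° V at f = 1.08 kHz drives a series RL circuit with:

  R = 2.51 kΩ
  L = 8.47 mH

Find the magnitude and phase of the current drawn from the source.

Step 1 — Angular frequency: ω = 2π·f = 2π·1080 = 6786 rad/s.
Step 2 — Component impedances:
  R: Z = R = 2510 Ω
  L: Z = jωL = j·6786·0.00847 = 0 + j57.48 Ω
Step 3 — Series combination: Z_total = R + L = 2510 + j57.48 Ω = 2511∠1.3° Ω.
Step 4 — Source phasor: V = 18.7∠45.0° V = 13.22 + j13.22 V.
Step 5 — Ohm's law: I = V / Z_total = (13.22 + j13.22) / (2510 + j57.48) = 0.005386 + j0.005145 A.
Step 6 — Convert to polar: |I| = 0.007448 A, ∠I = 43.7°.

I = 0.007448∠43.7° A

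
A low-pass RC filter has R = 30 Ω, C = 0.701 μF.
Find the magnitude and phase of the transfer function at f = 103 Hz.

Step 1 — Angular frequency: ω = 2π·103 = 647.2 rad/s.
Step 2 — Transfer function: H(jω) = 1/(1 + jωRC).
Step 3 — Denominator: 1 + jωRC = 1 + j·647.2·30·7.01e-07 = 1 + j0.01361.
Step 4 — H = 0.9998 - j0.01361.
Step 5 — Magnitude: |H| = 0.9999 (-0.0 dB); phase: φ = -0.8°.

|H| = 0.9999 (-0.0 dB), φ = -0.8°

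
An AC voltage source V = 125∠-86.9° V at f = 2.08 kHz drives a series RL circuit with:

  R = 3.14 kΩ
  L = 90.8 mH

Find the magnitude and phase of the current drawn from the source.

Step 1 — Angular frequency: ω = 2π·f = 2π·2080 = 1.307e+04 rad/s.
Step 2 — Component impedances:
  R: Z = R = 3140 Ω
  L: Z = jωL = j·1.307e+04·0.0908 = 0 + j1187 Ω
Step 3 — Series combination: Z_total = R + L = 3140 + j1187 Ω = 3357∠20.7° Ω.
Step 4 — Source phasor: V = 125∠-86.9° V = 6.76 - j124.8 V.
Step 5 — Ohm's law: I = V / Z_total = (6.76 - j124.8) / (3140 + j1187) = -0.01126 - j0.03549 A.
Step 6 — Convert to polar: |I| = 0.03724 A, ∠I = -107.6°.

I = 0.03724∠-107.6° A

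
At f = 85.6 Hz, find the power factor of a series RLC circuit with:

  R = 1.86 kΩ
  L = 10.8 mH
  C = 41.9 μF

Step 1 — Angular frequency: ω = 2π·f = 2π·85.6 = 537.8 rad/s.
Step 2 — Component impedances:
  R: Z = R = 1860 Ω
  L: Z = jωL = j·537.8·0.0108 = 0 + j5.809 Ω
  C: Z = 1/(jωC) = -j/(ω·C) = 0 - j44.37 Ω
Step 3 — Series combination: Z_total = R + L + C = 1860 - j38.57 Ω = 1860∠-1.2° Ω.
Step 4 — Power factor: PF = cos(φ) = Re(Z)/|Z| = 1860/1860.4 = 0.9998.
Step 5 — Type: Im(Z) = -38.57 ⇒ leading (phase φ = -1.2°).

PF = 0.9998 (leading, φ = -1.2°)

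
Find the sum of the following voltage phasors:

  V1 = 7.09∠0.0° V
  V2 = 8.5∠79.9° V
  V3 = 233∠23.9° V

Step 1 — Convert each phasor to rectangular form:
  V1 = 7.09·(cos(0.0°) + j·sin(0.0°)) = 7.09 V
  V2 = 8.5·(cos(79.9°) + j·sin(79.9°)) = 1.491 + j8.368 V
  V3 = 233·(cos(23.9°) + j·sin(23.9°)) = 213 + j94.4 V
Step 2 — Sum components: V_total = 221.6 + j102.8 V.
Step 3 — Convert to polar: |V_total| = 244.3 V, ∠V_total = 24.9°.

V_total = 244.3∠24.9° V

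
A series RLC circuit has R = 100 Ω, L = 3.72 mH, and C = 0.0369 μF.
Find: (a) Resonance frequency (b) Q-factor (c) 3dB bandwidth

Step 1 — Resonance: ω₀ = 1/√(LC) = 1/√(0.00372·3.69e-08) = 8.535e+04 rad/s.
Step 2 — f₀ = ω₀/(2π) = 1.358e+04 Hz.
Step 3 — Series Q: Q = ω₀L/R = 8.535e+04·0.00372/100 = 3.175.
Step 4 — Bandwidth: Δω = ω₀/Q = 2.688e+04 rad/s; BW = Δω/(2π) = 4278 Hz.

(a) f₀ = 1.358e+04 Hz  (b) Q = 3.175  (c) BW = 4278 Hz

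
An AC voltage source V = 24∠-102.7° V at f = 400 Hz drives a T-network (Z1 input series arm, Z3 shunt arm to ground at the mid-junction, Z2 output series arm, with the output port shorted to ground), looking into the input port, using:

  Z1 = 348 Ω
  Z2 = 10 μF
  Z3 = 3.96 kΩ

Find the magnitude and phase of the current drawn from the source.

Step 1 — Angular frequency: ω = 2π·f = 2π·400 = 2513 rad/s.
Step 2 — Component impedances:
  Z1: Z = R = 348 Ω
  Z2: Z = 1/(jωC) = -j/(ω·C) = 0 - j39.79 Ω
  Z3: Z = R = 3960 Ω
Step 3 — With the output port shorted to ground, the output series arm Z2 runs from the junction to ground; the shunt arm Z3 also runs from the junction to ground. They appear in parallel: Z3 || Z2 = 0.3997 - j39.78 Ω.
Step 4 — Series with input arm Z1: Z_in = Z1 + (Z3 || Z2) = 348.4 - j39.78 Ω = 350.7∠-6.5° Ω.
Step 5 — Source phasor: V = 24∠-102.7° V = -5.276 - j23.41 V.
Step 6 — Ohm's law: I = V / Z_total = (-5.276 - j23.41) / (348.4 - j39.78) = -0.007374 - j0.06804 A.
Step 7 — Convert to polar: |I| = 0.06844 A, ∠I = -96.2°.

I = 0.06844∠-96.2° A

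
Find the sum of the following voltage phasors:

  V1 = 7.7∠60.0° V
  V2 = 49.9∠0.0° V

Step 1 — Convert each phasor to rectangular form:
  V1 = 7.7·(cos(60.0°) + j·sin(60.0°)) = 3.85 + j6.668 V
  V2 = 49.9·(cos(0.0°) + j·sin(0.0°)) = 49.9 V
Step 2 — Sum components: V_total = 53.75 + j6.668 V.
Step 3 — Convert to polar: |V_total| = 54.16 V, ∠V_total = 7.1°.

V_total = 54.16∠7.1° V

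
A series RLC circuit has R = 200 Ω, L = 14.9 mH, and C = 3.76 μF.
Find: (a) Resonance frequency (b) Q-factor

Step 1 — Resonance condition Im(Z)=0 gives ω₀ = 1/√(LC).
Step 2 — ω₀ = 1/√(0.0149·3.76e-06) = 4225 rad/s.
Step 3 — f₀ = ω₀/(2π) = 672.4 Hz.
Step 4 — Series Q: Q = ω₀L/R = 4225·0.0149/200 = 0.3148.

(a) f₀ = 672.4 Hz  (b) Q = 0.3148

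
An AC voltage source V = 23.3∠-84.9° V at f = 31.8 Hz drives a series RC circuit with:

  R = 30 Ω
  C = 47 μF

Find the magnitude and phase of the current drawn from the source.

Step 1 — Angular frequency: ω = 2π·f = 2π·31.8 = 199.8 rad/s.
Step 2 — Component impedances:
  R: Z = R = 30 Ω
  C: Z = 1/(jωC) = -j/(ω·C) = 0 - j106.5 Ω
Step 3 — Series combination: Z_total = R + C = 30 - j106.5 Ω = 110.6∠-74.3° Ω.
Step 4 — Source phasor: V = 23.3∠-84.9° V = 2.071 - j23.21 V.
Step 5 — Ohm's law: I = V / Z_total = (2.071 - j23.21) / (30 - j106.5) = 0.207 - j0.03886 A.
Step 6 — Convert to polar: |I| = 0.2106 A, ∠I = -10.6°.

I = 0.2106∠-10.6° A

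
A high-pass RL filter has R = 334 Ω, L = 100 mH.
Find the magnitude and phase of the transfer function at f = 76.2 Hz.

Step 1 — Angular frequency: ω = 2π·76.2 = 478.8 rad/s.
Step 2 — Transfer function: H(jω) = jωL/(R + jωL).
Step 3 — Numerator jωL = j·47.88; denominator R + jωL = 334 + j47.88.
Step 4 — H = 0.02013 + j0.1405.
Step 5 — Magnitude: |H| = 0.1419 (-17.0 dB); phase: φ = 81.8°.

|H| = 0.1419 (-17.0 dB), φ = 81.8°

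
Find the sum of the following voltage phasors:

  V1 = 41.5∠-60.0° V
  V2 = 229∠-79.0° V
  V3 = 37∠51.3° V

Step 1 — Convert each phasor to rectangular form:
  V1 = 41.5·(cos(-60.0°) + j·sin(-60.0°)) = 20.75 - j35.94 V
  V2 = 229·(cos(-79.0°) + j·sin(-79.0°)) = 43.7 - j224.8 V
  V3 = 37·(cos(51.3°) + j·sin(51.3°)) = 23.13 + j28.88 V
Step 2 — Sum components: V_total = 87.58 - j231.9 V.
Step 3 — Convert to polar: |V_total| = 247.8 V, ∠V_total = -69.3°.

V_total = 247.8∠-69.3° V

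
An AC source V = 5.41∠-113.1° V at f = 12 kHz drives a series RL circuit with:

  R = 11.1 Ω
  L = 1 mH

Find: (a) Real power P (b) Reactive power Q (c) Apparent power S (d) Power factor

Step 1 — Angular frequency: ω = 2π·f = 2π·1.2e+04 = 7.54e+04 rad/s.
Step 2 — Component impedances:
  R: Z = R = 11.1 Ω
  L: Z = jωL = j·7.54e+04·0.001 = 0 + j75.4 Ω
Step 3 — Series combination: Z_total = R + L = 11.1 + j75.4 Ω = 76.21∠81.6° Ω.
Step 4 — Source phasor: V = 5.41∠-113.1° V = -2.123 - j4.976 V.
Step 5 — Current: I = V / Z = -0.06866 + j0.01804 A = 0.07099∠165.3° A.
Step 6 — Complex power: S = V·I* = 0.05593 + j0.3799 VA.
Step 7 — Real power: P = Re(S) = 0.05593 W.
Step 8 — Reactive power: Q = Im(S) = 0.3799 VAR.
Step 9 — Apparent power: |S| = 0.384 VA.
Step 10 — Power factor: PF = P/|S| = 0.1456 (lagging).

(a) P = 0.05593 W  (b) Q = 0.3799 VAR  (c) S = 0.384 VA  (d) PF = 0.1456 (lagging)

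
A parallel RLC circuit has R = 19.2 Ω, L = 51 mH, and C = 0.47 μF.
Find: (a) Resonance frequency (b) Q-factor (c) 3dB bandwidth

Step 1 — Resonance: ω₀ = 1/√(LC) = 1/√(0.051·4.7e-07) = 6459 rad/s.
Step 2 — f₀ = ω₀/(2π) = 1028 Hz.
Step 3 — Parallel Q: Q = R/(ω₀L) = 19.2/(6459·0.051) = 0.05829.
Step 4 — Bandwidth: Δω = ω₀/Q = 1.108e+05 rad/s; BW = Δω/(2π) = 1.764e+04 Hz.

(a) f₀ = 1028 Hz  (b) Q = 0.05829  (c) BW = 1.764e+04 Hz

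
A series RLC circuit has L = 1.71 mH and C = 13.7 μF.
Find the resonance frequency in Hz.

Step 1 — Resonance condition Im(Z)=0 gives ω₀ = 1/√(LC).
Step 2 — ω₀ = 1/√(0.00171·1.37e-05) = 6533 rad/s.
Step 3 — f₀ = ω₀/(2π) = 1040 Hz.

f₀ = 1040 Hz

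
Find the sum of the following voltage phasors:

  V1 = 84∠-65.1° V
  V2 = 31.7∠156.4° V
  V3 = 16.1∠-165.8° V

Step 1 — Convert each phasor to rectangular form:
  V1 = 84·(cos(-65.1°) + j·sin(-65.1°)) = 35.37 - j76.19 V
  V2 = 31.7·(cos(156.4°) + j·sin(156.4°)) = -29.05 + j12.69 V
  V3 = 16.1·(cos(-165.8°) + j·sin(-165.8°)) = -15.61 - j3.949 V
Step 2 — Sum components: V_total = -9.29 - j67.45 V.
Step 3 — Convert to polar: |V_total| = 68.09 V, ∠V_total = -97.8°.

V_total = 68.09∠-97.8° V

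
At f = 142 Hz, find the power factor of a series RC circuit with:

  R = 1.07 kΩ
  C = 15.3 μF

Step 1 — Angular frequency: ω = 2π·f = 2π·142 = 892.2 rad/s.
Step 2 — Component impedances:
  R: Z = R = 1070 Ω
  C: Z = 1/(jωC) = -j/(ω·C) = 0 - j73.26 Ω
Step 3 — Series combination: Z_total = R + C = 1070 - j73.26 Ω = 1073∠-3.9° Ω.
Step 4 — Power factor: PF = cos(φ) = Re(Z)/|Z| = 1070/1072.5 = 0.9977.
Step 5 — Type: Im(Z) = -73.26 ⇒ leading (phase φ = -3.9°).

PF = 0.9977 (leading, φ = -3.9°)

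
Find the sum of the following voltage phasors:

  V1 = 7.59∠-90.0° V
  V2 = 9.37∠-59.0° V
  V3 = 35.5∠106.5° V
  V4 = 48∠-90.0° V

Step 1 — Convert each phasor to rectangular form:
  V1 = 7.59·(cos(-90.0°) + j·sin(-90.0°)) = 0 - j7.59 V
  V2 = 9.37·(cos(-59.0°) + j·sin(-59.0°)) = 4.826 - j8.032 V
  V3 = 35.5·(cos(106.5°) + j·sin(106.5°)) = -10.08 + j34.04 V
  V4 = 48·(cos(-90.0°) + j·sin(-90.0°)) = 0 - j48 V
Step 2 — Sum components: V_total = -5.257 - j29.58 V.
Step 3 — Convert to polar: |V_total| = 30.05 V, ∠V_total = -100.1°.

V_total = 30.05∠-100.1° V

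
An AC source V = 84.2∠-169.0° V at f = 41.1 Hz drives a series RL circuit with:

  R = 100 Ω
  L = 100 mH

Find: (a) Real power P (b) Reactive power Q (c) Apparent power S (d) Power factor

Step 1 — Angular frequency: ω = 2π·f = 2π·41.1 = 258.2 rad/s.
Step 2 — Component impedances:
  R: Z = R = 100 Ω
  L: Z = jωL = j·258.2·0.1 = 0 + j25.82 Ω
Step 3 — Series combination: Z_total = R + L = 100 + j25.82 Ω = 103.3∠14.5° Ω.
Step 4 — Source phasor: V = 84.2∠-169.0° V = -82.65 - j16.07 V.
Step 5 — Current: I = V / Z = -0.8138 + j0.04948 A = 0.8153∠176.5° A.
Step 6 — Complex power: S = V·I* = 66.46 + j17.16 VA.
Step 7 — Real power: P = Re(S) = 66.46 W.
Step 8 — Reactive power: Q = Im(S) = 17.16 VAR.
Step 9 — Apparent power: |S| = 68.64 VA.
Step 10 — Power factor: PF = P/|S| = 0.9682 (lagging).

(a) P = 66.46 W  (b) Q = 17.16 VAR  (c) S = 68.64 VA  (d) PF = 0.9682 (lagging)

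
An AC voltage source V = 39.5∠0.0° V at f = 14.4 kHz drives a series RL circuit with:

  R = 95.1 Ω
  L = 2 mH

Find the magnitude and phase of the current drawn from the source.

Step 1 — Angular frequency: ω = 2π·f = 2π·1.44e+04 = 9.048e+04 rad/s.
Step 2 — Component impedances:
  R: Z = R = 95.1 Ω
  L: Z = jωL = j·9.048e+04·0.002 = 0 + j181 Ω
Step 3 — Series combination: Z_total = R + L = 95.1 + j181 Ω = 204.4∠62.3° Ω.
Step 4 — Source phasor: V = 39.5∠0.0° V = 39.5 V.
Step 5 — Ohm's law: I = V / Z_total = (39.5) / (95.1 + j181) = 0.08989 - j0.171 A.
Step 6 — Convert to polar: |I| = 0.1932 A, ∠I = -62.3°.

I = 0.1932∠-62.3° A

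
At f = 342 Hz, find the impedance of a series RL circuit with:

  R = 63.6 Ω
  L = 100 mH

Step 1 — Angular frequency: ω = 2π·f = 2π·342 = 2149 rad/s.
Step 2 — Component impedances:
  R: Z = R = 63.6 Ω
  L: Z = jωL = j·2149·0.1 = 0 + j214.9 Ω
Step 3 — Series combination: Z_total = R + L = 63.6 + j214.9 Ω = 224.1∠73.5° Ω.

Z = 63.6 + j214.9 Ω = 224.1∠73.5° Ω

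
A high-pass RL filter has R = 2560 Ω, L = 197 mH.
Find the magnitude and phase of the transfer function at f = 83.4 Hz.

Step 1 — Angular frequency: ω = 2π·83.4 = 524 rad/s.
Step 2 — Transfer function: H(jω) = jωL/(R + jωL).
Step 3 — Numerator jωL = j·103.2; denominator R + jωL = 2560 + j103.2.
Step 4 — H = 0.001623 + j0.04026.
Step 5 — Magnitude: |H| = 0.04029 (-27.9 dB); phase: φ = 87.7°.

|H| = 0.04029 (-27.9 dB), φ = 87.7°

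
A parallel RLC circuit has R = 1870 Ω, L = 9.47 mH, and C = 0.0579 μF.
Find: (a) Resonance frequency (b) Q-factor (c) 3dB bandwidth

Step 1 — Resonance: ω₀ = 1/√(LC) = 1/√(0.00947·5.79e-08) = 4.271e+04 rad/s.
Step 2 — f₀ = ω₀/(2π) = 6797 Hz.
Step 3 — Parallel Q: Q = R/(ω₀L) = 1870/(4.271e+04·0.00947) = 4.624.
Step 4 — Bandwidth: Δω = ω₀/Q = 9236 rad/s; BW = Δω/(2π) = 1470 Hz.

(a) f₀ = 6797 Hz  (b) Q = 4.624  (c) BW = 1470 Hz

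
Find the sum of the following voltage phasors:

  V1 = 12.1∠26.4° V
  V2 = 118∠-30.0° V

Step 1 — Convert each phasor to rectangular form:
  V1 = 12.1·(cos(26.4°) + j·sin(26.4°)) = 10.84 + j5.38 V
  V2 = 118·(cos(-30.0°) + j·sin(-30.0°)) = 102.2 - j59 V
Step 2 — Sum components: V_total = 113 - j53.62 V.
Step 3 — Convert to polar: |V_total| = 125.1 V, ∠V_total = -25.4°.

V_total = 125.1∠-25.4° V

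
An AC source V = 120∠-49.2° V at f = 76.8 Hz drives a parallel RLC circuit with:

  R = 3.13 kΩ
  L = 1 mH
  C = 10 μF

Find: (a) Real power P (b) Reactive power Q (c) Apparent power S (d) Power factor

Step 1 — Angular frequency: ω = 2π·f = 2π·76.8 = 482.5 rad/s.
Step 2 — Component impedances:
  R: Z = R = 3130 Ω
  L: Z = jωL = j·482.5·0.001 = 0 + j0.4825 Ω
  C: Z = 1/(jωC) = -j/(ω·C) = 0 - j207.2 Ω
Step 3 — Parallel combination: 1/Z_total = 1/R + 1/L + 1/C; Z_total = 7.474e-05 + j0.4837 Ω = 0.4837∠90.0° Ω.
Step 4 — Source phasor: V = 120∠-49.2° V = 78.41 - j90.84 V.
Step 5 — Current: I = V / Z = -187.8 - j162.1 A = 248.1∠-139.2° A.
Step 6 — Complex power: S = V·I* = 4.601 + j2.977e+04 VA.
Step 7 — Real power: P = Re(S) = 4.601 W.
Step 8 — Reactive power: Q = Im(S) = 2.977e+04 VAR.
Step 9 — Apparent power: |S| = 2.977e+04 VA.
Step 10 — Power factor: PF = P/|S| = 0.0001545 (lagging).

(a) P = 4.601 W  (b) Q = 2.977e+04 VAR  (c) S = 2.977e+04 VA  (d) PF = 0.0001545 (lagging)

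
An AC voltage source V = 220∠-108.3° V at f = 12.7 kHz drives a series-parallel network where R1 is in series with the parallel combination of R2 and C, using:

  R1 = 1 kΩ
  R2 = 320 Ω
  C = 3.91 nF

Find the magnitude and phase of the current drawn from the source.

Step 1 — Angular frequency: ω = 2π·f = 2π·1.27e+04 = 7.98e+04 rad/s.
Step 2 — Component impedances:
  R1: Z = R = 1000 Ω
  R2: Z = R = 320 Ω
  C: Z = 1/(jωC) = -j/(ω·C) = 0 - j3205 Ω
Step 3 — Parallel branch: R2 || C = 1/(1/R2 + 1/C) = 316.8 - j31.63 Ω.
Step 4 — Series with R1: Z_total = R1 + (R2 || C) = 1317 - j31.63 Ω = 1317∠-1.4° Ω.
Step 5 — Source phasor: V = 220∠-108.3° V = -69.08 - j208.9 V.
Step 6 — Ohm's law: I = V / Z_total = (-69.08 - j208.9) / (1317 - j31.63) = -0.04862 - j0.1598 A.
Step 7 — Convert to polar: |I| = 0.167 A, ∠I = -106.9°.

I = 0.167∠-106.9° A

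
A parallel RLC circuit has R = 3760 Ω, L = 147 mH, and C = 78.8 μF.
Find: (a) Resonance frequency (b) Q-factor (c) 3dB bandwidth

Step 1 — Resonance: ω₀ = 1/√(LC) = 1/√(0.147·7.88e-05) = 293.8 rad/s.
Step 2 — f₀ = ω₀/(2π) = 46.76 Hz.
Step 3 — Parallel Q: Q = R/(ω₀L) = 3760/(293.8·0.147) = 87.05.
Step 4 — Bandwidth: Δω = ω₀/Q = 3.375 rad/s; BW = Δω/(2π) = 0.5372 Hz.

(a) f₀ = 46.76 Hz  (b) Q = 87.05  (c) BW = 0.5372 Hz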